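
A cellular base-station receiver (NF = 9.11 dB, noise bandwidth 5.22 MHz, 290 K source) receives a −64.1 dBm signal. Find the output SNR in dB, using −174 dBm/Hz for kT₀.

Noise floor: N = −174 + 10 log₁₀(B) + NF
10 log₁₀(5.22×10⁶) = 67.18 dB
N = −174 + 67.18 + 9.11 = −97.71 dBm
SNR = P_sig − N = −64.1 − (−97.71) = 33.61 dB → 33.6 dB

33.6 dB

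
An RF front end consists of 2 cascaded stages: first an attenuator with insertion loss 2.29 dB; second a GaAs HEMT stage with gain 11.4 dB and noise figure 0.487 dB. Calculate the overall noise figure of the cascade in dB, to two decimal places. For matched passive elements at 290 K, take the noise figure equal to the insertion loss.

2.78 dB

Convert to linear (a loss of L dB is a gain of −L dB): F_i = 10^(NF_i/10), G_i = 10^(G_i,dB/10)
  Stage 1: F_1 = 10^(2.29/10) = 1.694, G_1 = 10^(−2.29/10) = 0.5902
  Stage 2: F_2 = 10^(0.487/10) = 1.119, G_2 = 10^(11.4/10) = 13.80
Friis cascade:
  F = 1.694 + (1.119 − 1)/0.5902 = 1.895
NF = 10 log₁₀(1.895) = 2.78 dB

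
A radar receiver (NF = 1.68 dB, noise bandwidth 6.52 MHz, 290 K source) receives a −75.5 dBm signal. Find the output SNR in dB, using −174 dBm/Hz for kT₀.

28.7 dB

Noise floor: N = −174 + 10 log₁₀(B) + NF
10 log₁₀(6.52×10⁶) = 68.14 dB
N = −174 + 68.14 + 1.68 = −104.18 dBm
SNR = P_sig − N = −75.5 − (−104.18) = 28.68 dB → 28.7 dB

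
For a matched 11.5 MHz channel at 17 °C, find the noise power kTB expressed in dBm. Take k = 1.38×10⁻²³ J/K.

T = 17 °C + 273.15 = 290.15 K
P_n = kTB = 1.38×10⁻²³ × 290.15 × 1.15×10⁷ = 4.60×10⁻¹⁴ W
In dBm: 10 log₁₀(4.60×10⁻¹⁴ / 10⁻³) = −103.4 dBm

−103.4 dBm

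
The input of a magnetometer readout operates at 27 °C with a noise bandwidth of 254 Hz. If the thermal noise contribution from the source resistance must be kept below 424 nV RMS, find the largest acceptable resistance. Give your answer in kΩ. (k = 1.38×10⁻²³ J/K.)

T = 27 °C + 273.15 = 300.15 K
Johnson–Nyquist: V_n = √(4kTRB) ⇒ R = V_n² / (4kTB)
4kTB = 4 × 1.38×10⁻²³ × 300.15 × 2.54×10² = 4.21×10⁻¹⁸
R = (4.24×10⁻⁷)² / 4.21×10⁻¹⁸ = 4.27×10⁴ Ω = 42.7 kΩ

42.7 kΩ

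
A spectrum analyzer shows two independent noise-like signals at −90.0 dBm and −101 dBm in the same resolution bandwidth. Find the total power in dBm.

−89.7 dBm

Convert to linear, add, convert back:
P₁ = 1.00×10⁻¹² W, P₂ = 7.94×10⁻¹⁴ W
P_tot = 1.08×10⁻¹² W → 10 log₁₀(P_tot / 10⁻³) = −89.7 dBm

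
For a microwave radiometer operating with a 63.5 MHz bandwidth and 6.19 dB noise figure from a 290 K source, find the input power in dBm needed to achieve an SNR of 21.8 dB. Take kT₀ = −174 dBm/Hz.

−68.0 dBm

Sensitivity = −174 + 10 log₁₀(B) + NF + SNR_min
= −174 + 78.03 + 6.19 + 21.8
= −67.98 dBm → −68.0 dBm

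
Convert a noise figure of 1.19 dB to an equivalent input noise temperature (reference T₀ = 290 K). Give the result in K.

F = 10^(1.19/10) = 1.31522
T_e = (F − 1)·T₀ = (1.31522 − 1) × 290 = 91.4 K

91.4 K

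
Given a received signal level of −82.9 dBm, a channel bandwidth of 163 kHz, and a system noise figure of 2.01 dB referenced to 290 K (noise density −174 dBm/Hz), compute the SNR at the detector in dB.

Noise floor: N = −174 + 10 log₁₀(B) + NF
10 log₁₀(1.63×10⁵) = 52.12 dB
N = −174 + 52.12 + 2.01 = −119.87 dBm
SNR = P_sig − N = −82.9 − (−119.87) = 36.97 dB → 37.0 dB

37.0 dB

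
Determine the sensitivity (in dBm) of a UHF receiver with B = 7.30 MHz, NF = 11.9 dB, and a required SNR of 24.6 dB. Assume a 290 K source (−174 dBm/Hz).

Sensitivity = −174 + 10 log₁₀(B) + NF + SNR_min
= −174 + 68.63 + 11.9 + 24.6
= −68.87 dBm → −68.9 dBm

−68.9 dBm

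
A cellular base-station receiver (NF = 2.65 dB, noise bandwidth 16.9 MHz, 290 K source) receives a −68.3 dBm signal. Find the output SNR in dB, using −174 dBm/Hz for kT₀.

30.8 dB

Noise floor: N = −174 + 10 log₁₀(B) + NF
10 log₁₀(1.69×10⁷) = 72.28 dB
N = −174 + 72.28 + 2.65 = −99.07 dBm
SNR = P_sig − N = −68.3 − (−99.07) = 30.77 dB → 30.8 dB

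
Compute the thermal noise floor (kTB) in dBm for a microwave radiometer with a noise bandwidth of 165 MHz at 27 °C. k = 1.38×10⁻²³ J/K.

−91.7 dBm

T = 27 °C + 273.15 = 300.15 K
P_n = kTB = 1.38×10⁻²³ × 300.15 × 1.65×10⁸ = 6.83×10⁻¹³ W
In dBm: 10 log₁₀(6.83×10⁻¹³ / 10⁻³) = −91.7 dBm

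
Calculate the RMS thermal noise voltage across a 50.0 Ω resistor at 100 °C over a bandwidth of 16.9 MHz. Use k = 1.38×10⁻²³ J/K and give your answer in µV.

T = 100 °C + 273.15 = 373.15 K
V_n = √(4kTRB)
4kTRB = 4 × 1.38×10⁻²³ × 373.15 × 5.00×10¹ × 1.69×10⁷ = 1.74×10⁻¹¹ V²
V_n = √(1.74×10⁻¹¹) = 4.17×10⁻⁶ V = 4.17 µV

4.17 µV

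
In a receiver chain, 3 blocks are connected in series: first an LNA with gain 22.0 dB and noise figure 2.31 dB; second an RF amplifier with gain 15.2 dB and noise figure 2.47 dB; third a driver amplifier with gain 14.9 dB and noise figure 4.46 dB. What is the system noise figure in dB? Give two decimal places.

Convert to linear (a loss of L dB is a gain of −L dB): F_i = 10^(NF_i/10), G_i = 10^(G_i,dB/10)
  Stage 1: F_1 = 10^(2.31/10) = 1.702, G_1 = 10^(22.0/10) = 158.5
  Stage 2: F_2 = 10^(2.47/10) = 1.766, G_2 = 10^(15.2/10) = 33.11
  Stage 3: F_3 = 10^(4.46/10) = 2.793, G_3 = 10^(14.9/10) = 30.90
Friis cascade:
  F = 1.702 + (1.766 − 1)/158.5 + (2.793 − 1)/5248 = 1.707
NF = 10 log₁₀(1.707) = 2.32 dB

2.32 dB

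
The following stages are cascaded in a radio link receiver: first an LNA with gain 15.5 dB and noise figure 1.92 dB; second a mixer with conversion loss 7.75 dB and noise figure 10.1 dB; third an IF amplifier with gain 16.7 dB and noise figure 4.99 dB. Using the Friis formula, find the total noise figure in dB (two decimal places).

3.38 dB

Convert to linear (a loss of L dB is a gain of −L dB): F_i = 10^(NF_i/10), G_i = 10^(G_i,dB/10)
  Stage 1: F_1 = 10^(1.92/10) = 1.556, G_1 = 10^(15.5/10) = 35.48
  Stage 2: F_2 = 10^(10.1/10) = 10.23, G_2 = 10^(−7.75/10) = 0.1679
  Stage 3: F_3 = 10^(4.99/10) = 3.155, G_3 = 10^(16.7/10) = 46.77
Friis cascade:
  F = 1.556 + (10.23 − 1)/35.48 + (3.155 − 1)/5.957 = 2.178
NF = 10 log₁₀(2.178) = 3.38 dB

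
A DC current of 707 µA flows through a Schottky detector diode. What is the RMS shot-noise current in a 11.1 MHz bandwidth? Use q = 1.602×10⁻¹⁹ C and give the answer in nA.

50.1 nA

I_n = √(2qI·B)
2qI·B = 2 × 1.602×10⁻¹⁹ × 7.07×10⁻⁴ × 1.11×10⁷ = 2.51×10⁻¹⁵ A²
I_n = √(2.51×10⁻¹⁵) = 5.01×10⁻⁸ A = 50.1 nA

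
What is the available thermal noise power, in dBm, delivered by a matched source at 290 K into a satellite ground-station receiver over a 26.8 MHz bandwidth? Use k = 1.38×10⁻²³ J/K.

P_n = kTB = 1.38×10⁻²³ × 290 × 2.68×10⁷ = 1.07×10⁻¹³ W
In dBm: 10 log₁₀(1.07×10⁻¹³ / 10⁻³) = −99.7 dBm

−99.7 dBm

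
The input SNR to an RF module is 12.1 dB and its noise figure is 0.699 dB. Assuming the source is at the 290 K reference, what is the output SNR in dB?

By definition F = SNR_in/SNR_out, so in dB: SNR_out = SNR_in − NF
SNR_out = 12.1 − 0.699 = 11.401 dB

11.401 dB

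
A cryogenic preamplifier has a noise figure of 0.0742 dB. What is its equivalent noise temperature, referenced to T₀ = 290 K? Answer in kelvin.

F = 10^(0.0742/10) = 1.01723
T_e = (F − 1)·T₀ = (1.01723 − 1) × 290 = 5.00 K

5.00 K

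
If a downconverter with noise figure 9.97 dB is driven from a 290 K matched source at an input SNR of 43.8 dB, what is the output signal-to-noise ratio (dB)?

33.83 dB

By definition F = SNR_in/SNR_out, so in dB: SNR_out = SNR_in − NF
SNR_out = 43.8 − 9.97 = 33.83 dB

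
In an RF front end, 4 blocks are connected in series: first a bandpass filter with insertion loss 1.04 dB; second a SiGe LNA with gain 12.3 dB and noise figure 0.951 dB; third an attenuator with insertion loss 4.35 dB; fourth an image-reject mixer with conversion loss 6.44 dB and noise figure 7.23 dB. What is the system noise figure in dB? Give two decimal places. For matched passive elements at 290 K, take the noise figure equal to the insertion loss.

Convert to linear (a loss of L dB is a gain of −L dB): F_i = 10^(NF_i/10), G_i = 10^(G_i,dB/10)
  Stage 1: F_1 = 10^(1.04/10) = 1.271, G_1 = 10^(−1.04/10) = 0.7870
  Stage 2: F_2 = 10^(0.951/10) = 1.245, G_2 = 10^(12.3/10) = 16.98
  Stage 3: F_3 = 10^(4.35/10) = 2.723, G_3 = 10^(−4.35/10) = 0.3673
  Stage 4: F_4 = 10^(7.23/10) = 5.284, G_4 = 10^(−6.44/10) = 0.2270
Friis cascade:
  F = 1.271 + (1.245 − 1)/0.7870 + (2.723 − 1)/13.37 + (5.284 − 1)/4.909 = 2.583
NF = 10 log₁₀(2.583) = 4.12 dB

4.12 dB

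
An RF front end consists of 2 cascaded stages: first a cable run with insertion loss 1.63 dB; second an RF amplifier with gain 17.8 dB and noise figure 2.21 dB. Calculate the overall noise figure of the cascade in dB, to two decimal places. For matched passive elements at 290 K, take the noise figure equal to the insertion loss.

Convert to linear (a loss of L dB is a gain of −L dB): F_i = 10^(NF_i/10), G_i = 10^(G_i,dB/10)
  Stage 1: F_1 = 10^(1.63/10) = 1.455, G_1 = 10^(−1.63/10) = 0.6871
  Stage 2: F_2 = 10^(2.21/10) = 1.663, G_2 = 10^(17.8/10) = 60.26
Friis cascade:
  F = 1.455 + (1.663 − 1)/0.6871 = 2.421
NF = 10 log₁₀(2.421) = 3.84 dB

3.84 dB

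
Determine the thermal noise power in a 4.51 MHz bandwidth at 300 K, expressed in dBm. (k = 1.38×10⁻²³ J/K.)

−107.3 dBm

P_n = kTB = 1.38×10⁻²³ × 300 × 4.51×10⁶ = 1.87×10⁻¹⁴ W
In dBm: 10 log₁₀(1.87×10⁻¹⁴ / 10⁻³) = −107.3 dBm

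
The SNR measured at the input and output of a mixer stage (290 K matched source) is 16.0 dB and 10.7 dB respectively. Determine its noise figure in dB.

5.3 dB

NF (dB) = SNR_in(dB) − SNR_out(dB) when the source is at T₀
NF = 16.0 − 10.7 = 5.3 dB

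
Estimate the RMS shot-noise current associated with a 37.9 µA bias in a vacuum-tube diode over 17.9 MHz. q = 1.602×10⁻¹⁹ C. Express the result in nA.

I_n = √(2qI·B)
2qI·B = 2 × 1.602×10⁻¹⁹ × 3.79×10⁻⁵ × 1.79×10⁷ = 2.17×10⁻¹⁶ A²
I_n = √(2.17×10⁻¹⁶) = 1.47×10⁻⁸ A = 14.7 nA

14.7 nA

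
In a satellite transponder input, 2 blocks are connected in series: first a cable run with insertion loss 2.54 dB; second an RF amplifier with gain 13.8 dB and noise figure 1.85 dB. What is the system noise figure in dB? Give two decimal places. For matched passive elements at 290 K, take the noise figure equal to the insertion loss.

Convert to linear (a loss of L dB is a gain of −L dB): F_i = 10^(NF_i/10), G_i = 10^(G_i,dB/10)
  Stage 1: F_1 = 10^(2.54/10) = 1.795, G_1 = 10^(−2.54/10) = 0.5572
  Stage 2: F_2 = 10^(1.85/10) = 1.531, G_2 = 10^(13.8/10) = 23.99
Friis cascade:
  F = 1.795 + (1.531 − 1)/0.5572 = 2.748
NF = 10 log₁₀(2.748) = 4.39 dB

4.39 dB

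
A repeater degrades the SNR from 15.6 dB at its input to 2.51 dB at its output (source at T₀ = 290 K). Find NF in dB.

13.09 dB

NF (dB) = SNR_in(dB) − SNR_out(dB) when the source is at T₀
NF = 15.6 − 2.51 = 13.09 dB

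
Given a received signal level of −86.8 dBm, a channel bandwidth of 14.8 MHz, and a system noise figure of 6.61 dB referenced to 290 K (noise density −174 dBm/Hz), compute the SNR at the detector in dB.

Noise floor: N = −174 + 10 log₁₀(B) + NF
10 log₁₀(1.48×10⁷) = 71.7 dB
N = −174 + 71.7 + 6.61 = −95.69 dBm
SNR = P_sig − N = −86.8 − (−95.69) = 8.89 dB → 8.9 dB

8.9 dB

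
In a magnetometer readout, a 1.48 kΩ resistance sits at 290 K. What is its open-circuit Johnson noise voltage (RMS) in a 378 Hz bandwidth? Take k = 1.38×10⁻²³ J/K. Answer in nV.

94.6 nV

V_n = √(4kTRB)
4kTRB = 4 × 1.38×10⁻²³ × 290 × 1.48×10³ × 3.78×10² = 8.96×10⁻¹⁵ V²
V_n = √(8.96×10⁻¹⁵) = 9.46×10⁻⁸ V = 94.6 nV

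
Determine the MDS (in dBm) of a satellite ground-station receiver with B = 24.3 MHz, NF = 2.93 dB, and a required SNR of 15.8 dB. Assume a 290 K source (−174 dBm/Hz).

Sensitivity = −174 + 10 log₁₀(B) + NF + SNR_min
= −174 + 73.86 + 2.93 + 15.8
= −81.41 dBm → −81.4 dBm

−81.4 dBm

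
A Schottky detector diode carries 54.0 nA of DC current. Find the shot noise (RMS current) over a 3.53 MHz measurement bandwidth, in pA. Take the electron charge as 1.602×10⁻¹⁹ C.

247 pA

I_n = √(2qI·B)
2qI·B = 2 × 1.602×10⁻¹⁹ × 5.40×10⁻⁸ × 3.53×10⁶ = 6.11×10⁻²⁰ A²
I_n = √(6.11×10⁻²⁰) = 2.47×10⁻¹⁰ A = 247 pA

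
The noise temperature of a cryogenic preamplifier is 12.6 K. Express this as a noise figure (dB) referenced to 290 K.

F = 1 + T_e/T₀ = 1 + 12.6/290 = 1.04345
NF = 10 log₁₀(1.04345) = 0.185 dB

0.185 dB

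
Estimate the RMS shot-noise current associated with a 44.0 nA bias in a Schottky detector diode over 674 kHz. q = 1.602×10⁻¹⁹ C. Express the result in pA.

97.5 pA

I_n = √(2qI·B)
2qI·B = 2 × 1.602×10⁻¹⁹ × 4.40×10⁻⁸ × 6.74×10⁵ = 9.50×10⁻²¹ A²
I_n = √(9.50×10⁻²¹) = 9.75×10⁻¹¹ A = 97.5 pA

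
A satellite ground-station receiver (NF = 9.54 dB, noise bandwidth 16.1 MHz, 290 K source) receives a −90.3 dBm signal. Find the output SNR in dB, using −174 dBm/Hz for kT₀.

Noise floor: N = −174 + 10 log₁₀(B) + NF
10 log₁₀(1.61×10⁷) = 72.07 dB
N = −174 + 72.07 + 9.54 = −92.39 dBm
SNR = P_sig − N = −90.3 − (−92.39) = 2.09 dB → 2.1 dB

2.1 dB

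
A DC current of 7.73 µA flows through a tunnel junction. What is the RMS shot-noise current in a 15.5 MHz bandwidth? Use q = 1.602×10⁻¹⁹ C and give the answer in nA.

I_n = √(2qI·B)
2qI·B = 2 × 1.602×10⁻¹⁹ × 7.73×10⁻⁶ × 1.55×10⁷ = 3.84×10⁻¹⁷ A²
I_n = √(3.84×10⁻¹⁷) = 6.20×10⁻⁹ A = 6.20 nA

6.20 nA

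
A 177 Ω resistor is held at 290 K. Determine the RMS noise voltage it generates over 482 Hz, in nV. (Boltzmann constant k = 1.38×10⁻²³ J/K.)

37.0 nV

V_n = √(4kTRB)
4kTRB = 4 × 1.38×10⁻²³ × 290 × 1.77×10² × 4.82×10² = 1.37×10⁻¹⁵ V²
V_n = √(1.37×10⁻¹⁵) = 3.70×10⁻⁸ V = 37.0 nV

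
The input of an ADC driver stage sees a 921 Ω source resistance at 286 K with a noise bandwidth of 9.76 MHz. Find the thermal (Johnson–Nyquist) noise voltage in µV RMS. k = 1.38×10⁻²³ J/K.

11.9 µV

V_n = √(4kTRB)
4kTRB = 4 × 1.38×10⁻²³ × 286 × 9.21×10² × 9.76×10⁶ = 1.42×10⁻¹⁰ V²
V_n = √(1.42×10⁻¹⁰) = 1.19×10⁻⁵ V = 11.9 µV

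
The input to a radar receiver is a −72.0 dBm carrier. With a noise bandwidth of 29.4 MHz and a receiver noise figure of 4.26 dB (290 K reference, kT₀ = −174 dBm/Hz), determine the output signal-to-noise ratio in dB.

23.1 dB

Noise floor: N = −174 + 10 log₁₀(B) + NF
10 log₁₀(2.94×10⁷) = 74.68 dB
N = −174 + 74.68 + 4.26 = −95.06 dBm
SNR = P_sig − N = −72.0 − (−95.06) = 23.06 dB → 23.1 dB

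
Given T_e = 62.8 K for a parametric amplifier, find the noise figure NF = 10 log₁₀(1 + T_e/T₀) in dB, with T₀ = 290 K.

F = 1 + T_e/T₀ = 1 + 62.8/290 = 1.21655
NF = 10 log₁₀(1.21655) = 0.851 dB

0.851 dB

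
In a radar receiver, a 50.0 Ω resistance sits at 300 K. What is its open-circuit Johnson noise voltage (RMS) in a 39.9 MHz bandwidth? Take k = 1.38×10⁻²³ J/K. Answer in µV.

5.75 µV

V_n = √(4kTRB)
4kTRB = 4 × 1.38×10⁻²³ × 300 × 5.00×10¹ × 3.99×10⁷ = 3.30×10⁻¹¹ V²
V_n = √(3.30×10⁻¹¹) = 5.75×10⁻⁶ V = 5.75 µV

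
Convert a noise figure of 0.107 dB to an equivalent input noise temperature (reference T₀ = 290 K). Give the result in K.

F = 10^(0.107/10) = 1.02494
T_e = (F − 1)·T₀ = (1.02494 − 1) × 290 = 7.23 K

7.23 K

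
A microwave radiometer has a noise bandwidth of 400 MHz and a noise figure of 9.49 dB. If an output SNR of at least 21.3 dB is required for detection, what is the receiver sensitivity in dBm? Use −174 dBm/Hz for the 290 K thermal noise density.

−57.2 dBm

Sensitivity = −174 + 10 log₁₀(B) + NF + SNR_min
= −174 + 86.02 + 9.49 + 21.3
= −57.19 dBm → −57.2 dBm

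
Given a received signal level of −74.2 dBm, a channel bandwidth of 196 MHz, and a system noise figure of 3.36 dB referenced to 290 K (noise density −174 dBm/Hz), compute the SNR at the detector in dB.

13.5 dB

Noise floor: N = −174 + 10 log₁₀(B) + NF
10 log₁₀(1.96×10⁸) = 82.92 dB
N = −174 + 82.92 + 3.36 = −87.72 dBm
SNR = P_sig − N = −74.2 − (−87.72) = 13.52 dB → 13.5 dB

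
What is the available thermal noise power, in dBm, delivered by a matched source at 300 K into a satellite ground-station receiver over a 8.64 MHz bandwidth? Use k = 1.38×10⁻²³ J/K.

P_n = kTB = 1.38×10⁻²³ × 300 × 8.64×10⁶ = 3.58×10⁻¹⁴ W
In dBm: 10 log₁₀(3.58×10⁻¹⁴ / 10⁻³) = −104.5 dBm

−104.5 dBm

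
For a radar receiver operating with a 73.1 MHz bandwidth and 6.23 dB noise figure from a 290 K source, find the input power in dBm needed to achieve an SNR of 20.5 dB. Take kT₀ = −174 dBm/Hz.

Sensitivity = −174 + 10 log₁₀(B) + NF + SNR_min
= −174 + 78.64 + 6.23 + 20.5
= −68.63 dBm → −68.6 dBm

−68.6 dBm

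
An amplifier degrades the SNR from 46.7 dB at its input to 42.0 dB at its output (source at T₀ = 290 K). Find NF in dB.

4.7 dB

NF (dB) = SNR_in(dB) − SNR_out(dB) when the source is at T₀
NF = 46.7 − 42.0 = 4.7 dB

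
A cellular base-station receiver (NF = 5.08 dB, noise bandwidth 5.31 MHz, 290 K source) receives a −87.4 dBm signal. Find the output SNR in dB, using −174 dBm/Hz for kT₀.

14.3 dB

Noise floor: N = −174 + 10 log₁₀(B) + NF
10 log₁₀(5.31×10⁶) = 67.25 dB
N = −174 + 67.25 + 5.08 = −101.67 dBm
SNR = P_sig − N = −87.4 − (−101.67) = 14.27 dB → 14.3 dB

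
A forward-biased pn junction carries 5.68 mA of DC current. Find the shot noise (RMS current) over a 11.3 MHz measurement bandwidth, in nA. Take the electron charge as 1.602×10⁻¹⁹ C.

143 nA

I_n = √(2qI·B)
2qI·B = 2 × 1.602×10⁻¹⁹ × 5.68×10⁻³ × 1.13×10⁷ = 2.06×10⁻¹⁴ A²
I_n = √(2.06×10⁻¹⁴) = 1.43×10⁻⁷ A = 143 nA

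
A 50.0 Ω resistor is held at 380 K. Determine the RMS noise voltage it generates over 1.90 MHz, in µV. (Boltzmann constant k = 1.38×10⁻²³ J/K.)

V_n = √(4kTRB)
4kTRB = 4 × 1.38×10⁻²³ × 380 × 5.00×10¹ × 1.90×10⁶ = 1.99×10⁻¹² V²
V_n = √(1.99×10⁻¹²) = 1.41×10⁻⁶ V = 1.41 µV

1.41 µV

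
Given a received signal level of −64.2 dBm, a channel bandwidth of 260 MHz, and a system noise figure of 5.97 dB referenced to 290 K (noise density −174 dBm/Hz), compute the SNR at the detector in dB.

Noise floor: N = −174 + 10 log₁₀(B) + NF
10 log₁₀(2.60×10⁸) = 84.15 dB
N = −174 + 84.15 + 5.97 = −83.88 dBm
SNR = P_sig − N = −64.2 − (−83.88) = 19.68 dB → 19.7 dB

19.7 dB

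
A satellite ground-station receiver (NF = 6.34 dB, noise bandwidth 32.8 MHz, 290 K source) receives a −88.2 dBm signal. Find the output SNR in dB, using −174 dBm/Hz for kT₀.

4.3 dB

Noise floor: N = −174 + 10 log₁₀(B) + NF
10 log₁₀(3.28×10⁷) = 75.16 dB
N = −174 + 75.16 + 6.34 = −92.50 dBm
SNR = P_sig − N = −88.2 − (−92.50) = 4.30 dB → 4.3 dB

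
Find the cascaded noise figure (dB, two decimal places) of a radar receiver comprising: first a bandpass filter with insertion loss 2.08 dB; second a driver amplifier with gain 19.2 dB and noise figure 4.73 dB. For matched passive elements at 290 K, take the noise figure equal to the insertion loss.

Convert to linear (a loss of L dB is a gain of −L dB): F_i = 10^(NF_i/10), G_i = 10^(G_i,dB/10)
  Stage 1: F_1 = 10^(2.08/10) = 1.614, G_1 = 10^(−2.08/10) = 0.6194
  Stage 2: F_2 = 10^(4.73/10) = 2.972, G_2 = 10^(19.2/10) = 83.18
Friis cascade:
  F = 1.614 + (2.972 − 1)/0.6194 = 4.797
NF = 10 log₁₀(4.797) = 6.81 dB

6.81 dB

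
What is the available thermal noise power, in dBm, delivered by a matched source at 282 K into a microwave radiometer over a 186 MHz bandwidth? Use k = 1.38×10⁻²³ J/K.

P_n = kTB = 1.38×10⁻²³ × 282 × 1.86×10⁸ = 7.24×10⁻¹³ W
In dBm: 10 log₁₀(7.24×10⁻¹³ / 10⁻³) = −91.4 dBm

−91.4 dBm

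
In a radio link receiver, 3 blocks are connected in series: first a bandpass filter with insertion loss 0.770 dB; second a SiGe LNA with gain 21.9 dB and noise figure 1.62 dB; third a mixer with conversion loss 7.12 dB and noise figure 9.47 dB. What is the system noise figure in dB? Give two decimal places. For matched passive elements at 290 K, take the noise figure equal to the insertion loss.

2.54 dB

Convert to linear (a loss of L dB is a gain of −L dB): F_i = 10^(NF_i/10), G_i = 10^(G_i,dB/10)
  Stage 1: F_1 = 10^(0.770/10) = 1.194, G_1 = 10^(−0.770/10) = 0.8375
  Stage 2: F_2 = 10^(1.62/10) = 1.452, G_2 = 10^(21.9/10) = 154.9
  Stage 3: F_3 = 10^(9.47/10) = 8.851, G_3 = 10^(−7.12/10) = 0.1941
Friis cascade:
  F = 1.194 + (1.452 − 1)/0.8375 + (8.851 − 1)/129.7 = 1.794
NF = 10 log₁₀(1.794) = 2.54 dB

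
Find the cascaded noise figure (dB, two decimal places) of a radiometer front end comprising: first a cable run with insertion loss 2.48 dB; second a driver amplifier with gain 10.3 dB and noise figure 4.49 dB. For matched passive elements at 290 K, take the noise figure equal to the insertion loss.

Convert to linear (a loss of L dB is a gain of −L dB): F_i = 10^(NF_i/10), G_i = 10^(G_i,dB/10)
  Stage 1: F_1 = 10^(2.48/10) = 1.770, G_1 = 10^(−2.48/10) = 0.5649
  Stage 2: F_2 = 10^(4.49/10) = 2.812, G_2 = 10^(10.3/10) = 10.72
Friis cascade:
  F = 1.770 + (2.812 − 1)/0.5649 = 4.977
NF = 10 log₁₀(4.977) = 6.97 dB

6.97 dB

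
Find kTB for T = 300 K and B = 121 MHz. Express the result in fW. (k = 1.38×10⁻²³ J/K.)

501 fW

P_n = kTB = 1.38×10⁻²³ × 300 × 1.21×10⁸ = 5.01×10⁻¹³ W = 501 fW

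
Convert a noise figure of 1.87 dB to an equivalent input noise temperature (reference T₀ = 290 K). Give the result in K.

156 K

F = 10^(1.87/10) = 1.53815
T_e = (F − 1)·T₀ = (1.53815 − 1) × 290 = 156 K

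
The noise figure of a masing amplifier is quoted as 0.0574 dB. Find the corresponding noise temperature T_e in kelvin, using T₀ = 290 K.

F = 10^(0.0574/10) = 1.0133
T_e = (F − 1)·T₀ = (1.0133 − 1) × 290 = 3.86 K

3.86 K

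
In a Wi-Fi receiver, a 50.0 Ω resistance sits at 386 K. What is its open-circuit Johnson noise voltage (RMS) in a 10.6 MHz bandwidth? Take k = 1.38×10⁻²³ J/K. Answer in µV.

3.36 µV

V_n = √(4kTRB)
4kTRB = 4 × 1.38×10⁻²³ × 386 × 5.00×10¹ × 1.06×10⁷ = 1.13×10⁻¹¹ V²
V_n = √(1.13×10⁻¹¹) = 3.36×10⁻⁶ V = 3.36 µV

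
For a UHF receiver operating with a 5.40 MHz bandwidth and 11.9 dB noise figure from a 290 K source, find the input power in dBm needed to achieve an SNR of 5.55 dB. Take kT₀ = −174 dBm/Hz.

Sensitivity = −174 + 10 log₁₀(B) + NF + SNR_min
= −174 + 67.32 + 11.9 + 5.55
= −89.23 dBm → −89.2 dBm

−89.2 dBm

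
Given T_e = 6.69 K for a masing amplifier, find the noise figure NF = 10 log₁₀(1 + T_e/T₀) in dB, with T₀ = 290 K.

0.099 dB

F = 1 + T_e/T₀ = 1 + 6.69/290 = 1.02307
NF = 10 log₁₀(1.02307) = 0.099 dB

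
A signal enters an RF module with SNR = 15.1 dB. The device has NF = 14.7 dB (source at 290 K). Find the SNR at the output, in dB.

By definition F = SNR_in/SNR_out, so in dB: SNR_out = SNR_in − NF
SNR_out = 15.1 − 14.7 = 0.4 dB

0.4 dB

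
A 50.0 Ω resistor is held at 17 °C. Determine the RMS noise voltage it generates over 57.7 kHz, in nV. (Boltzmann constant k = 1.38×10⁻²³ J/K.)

T = 17 °C + 273.15 = 290.15 K
V_n = √(4kTRB)
4kTRB = 4 × 1.38×10⁻²³ × 290.15 × 5.00×10¹ × 5.77×10⁴ = 4.62×10⁻¹⁴ V²
V_n = √(4.62×10⁻¹⁴) = 2.15×10⁻⁷ V = 215 nV

215 nV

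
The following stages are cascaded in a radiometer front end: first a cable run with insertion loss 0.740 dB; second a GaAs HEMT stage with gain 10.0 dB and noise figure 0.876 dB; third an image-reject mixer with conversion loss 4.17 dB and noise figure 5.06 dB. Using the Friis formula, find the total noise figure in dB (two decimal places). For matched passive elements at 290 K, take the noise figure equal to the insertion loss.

Convert to linear (a loss of L dB is a gain of −L dB): F_i = 10^(NF_i/10), G_i = 10^(G_i,dB/10)
  Stage 1: F_1 = 10^(0.740/10) = 1.186, G_1 = 10^(−0.740/10) = 0.8433
  Stage 2: F_2 = 10^(0.876/10) = 1.223, G_2 = 10^(10.0/10) = 10.00
  Stage 3: F_3 = 10^(5.06/10) = 3.206, G_3 = 10^(−4.17/10) = 0.3828
Friis cascade:
  F = 1.186 + (1.223 − 1)/0.8433 + (3.206 − 1)/8.433 = 1.712
NF = 10 log₁₀(1.712) = 2.34 dB

2.34 dB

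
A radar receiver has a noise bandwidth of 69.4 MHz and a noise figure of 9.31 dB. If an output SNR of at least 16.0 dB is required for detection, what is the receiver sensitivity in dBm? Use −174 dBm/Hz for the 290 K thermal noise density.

−70.3 dBm

Sensitivity = −174 + 10 log₁₀(B) + NF + SNR_min
= −174 + 78.41 + 9.31 + 16.0
= −70.28 dBm → −70.3 dBm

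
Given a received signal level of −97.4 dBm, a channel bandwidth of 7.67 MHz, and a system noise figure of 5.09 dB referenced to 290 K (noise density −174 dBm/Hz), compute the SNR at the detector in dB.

2.7 dB

Noise floor: N = −174 + 10 log₁₀(B) + NF
10 log₁₀(7.67×10⁶) = 68.85 dB
N = −174 + 68.85 + 5.09 = −100.06 dBm
SNR = P_sig − N = −97.4 − (−100.06) = 2.66 dB → 2.7 dB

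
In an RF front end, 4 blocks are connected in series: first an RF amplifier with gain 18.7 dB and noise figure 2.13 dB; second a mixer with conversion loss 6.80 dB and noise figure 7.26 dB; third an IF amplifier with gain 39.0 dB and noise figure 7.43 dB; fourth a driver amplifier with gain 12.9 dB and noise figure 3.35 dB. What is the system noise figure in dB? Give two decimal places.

2.98 dB

Convert to linear (a loss of L dB is a gain of −L dB): F_i = 10^(NF_i/10), G_i = 10^(G_i,dB/10)
  Stage 1: F_1 = 10^(2.13/10) = 1.633, G_1 = 10^(18.7/10) = 74.13
  Stage 2: F_2 = 10^(7.26/10) = 5.321, G_2 = 10^(−6.80/10) = 0.2089
  Stage 3: F_3 = 10^(7.43/10) = 5.534, G_3 = 10^(39.0/10) = 7943
  Stage 4: F_4 = 10^(3.35/10) = 2.163, G_4 = 10^(12.9/10) = 19.50
Friis cascade:
  F = 1.633 + (5.321 − 1)/74.13 + (5.534 − 1)/15.49 + (2.163 − 1)/1.230×10⁵ = 1.984
NF = 10 log₁₀(1.984) = 2.98 dB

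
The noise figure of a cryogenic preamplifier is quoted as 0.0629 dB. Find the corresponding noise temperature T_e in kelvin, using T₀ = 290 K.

4.23 K

F = 10^(0.0629/10) = 1.01459
T_e = (F − 1)·T₀ = (1.01459 − 1) × 290 = 4.23 K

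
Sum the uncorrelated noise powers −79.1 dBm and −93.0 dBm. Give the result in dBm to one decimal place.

Convert to linear, add, convert back:
P₁ = 1.23×10⁻¹¹ W, P₂ = 5.01×10⁻¹³ W
P_tot = 1.28×10⁻¹¹ W → 10 log₁₀(P_tot / 10⁻³) = −78.9 dBm

−78.9 dBm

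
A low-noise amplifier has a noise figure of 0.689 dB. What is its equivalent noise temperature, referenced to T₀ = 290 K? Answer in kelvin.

49.9 K

F = 10^(0.689/10) = 1.17193
T_e = (F − 1)·T₀ = (1.17193 − 1) × 290 = 49.9 K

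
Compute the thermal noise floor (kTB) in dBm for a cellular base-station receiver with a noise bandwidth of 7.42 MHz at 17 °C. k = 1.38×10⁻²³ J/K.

T = 17 °C + 273.15 = 290.15 K
P_n = kTB = 1.38×10⁻²³ × 290.15 × 7.42×10⁶ = 2.97×10⁻¹⁴ W
In dBm: 10 log₁₀(2.97×10⁻¹⁴ / 10⁻³) = −105.3 dBm

−105.3 dBm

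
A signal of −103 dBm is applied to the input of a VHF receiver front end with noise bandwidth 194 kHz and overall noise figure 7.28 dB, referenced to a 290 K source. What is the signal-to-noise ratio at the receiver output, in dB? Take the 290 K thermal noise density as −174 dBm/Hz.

10.8 dB

Noise floor: N = −174 + 10 log₁₀(B) + NF
10 log₁₀(1.94×10⁵) = 52.88 dB
N = −174 + 52.88 + 7.28 = −113.84 dBm
SNR = P_sig − N = −103 − (−113.84) = 10.84 dB → 10.8 dB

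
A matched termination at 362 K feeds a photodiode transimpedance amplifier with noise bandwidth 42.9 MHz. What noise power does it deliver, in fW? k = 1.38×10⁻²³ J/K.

214 fW

P_n = kTB = 1.38×10⁻²³ × 362 × 4.29×10⁷ = 2.14×10⁻¹³ W = 214 fW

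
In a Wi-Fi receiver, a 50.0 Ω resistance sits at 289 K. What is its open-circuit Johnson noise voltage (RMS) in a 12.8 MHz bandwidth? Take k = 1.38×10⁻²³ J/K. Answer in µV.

V_n = √(4kTRB)
4kTRB = 4 × 1.38×10⁻²³ × 289 × 5.00×10¹ × 1.28×10⁷ = 1.02×10⁻¹¹ V²
V_n = √(1.02×10⁻¹¹) = 3.20×10⁻⁶ V = 3.20 µV

3.20 µV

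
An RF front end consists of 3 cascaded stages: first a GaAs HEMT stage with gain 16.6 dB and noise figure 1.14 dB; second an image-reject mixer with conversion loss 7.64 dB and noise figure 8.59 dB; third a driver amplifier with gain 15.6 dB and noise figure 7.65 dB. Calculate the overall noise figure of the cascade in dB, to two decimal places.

Convert to linear (a loss of L dB is a gain of −L dB): F_i = 10^(NF_i/10), G_i = 10^(G_i,dB/10)
  Stage 1: F_1 = 10^(1.14/10) = 1.300, G_1 = 10^(16.6/10) = 45.71
  Stage 2: F_2 = 10^(8.59/10) = 7.228, G_2 = 10^(−7.64/10) = 0.1722
  Stage 3: F_3 = 10^(7.65/10) = 5.821, G_3 = 10^(15.6/10) = 36.31
Friis cascade:
  F = 1.300 + (7.228 − 1)/45.71 + (5.821 − 1)/7.870 = 2.049
NF = 10 log₁₀(2.049) = 3.12 dB

3.12 dB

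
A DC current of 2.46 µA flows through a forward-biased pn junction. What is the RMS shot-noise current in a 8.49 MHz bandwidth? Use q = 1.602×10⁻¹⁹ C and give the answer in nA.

I_n = √(2qI·B)
2qI·B = 2 × 1.602×10⁻¹⁹ × 2.46×10⁻⁶ × 8.49×10⁶ = 6.69×10⁻¹⁸ A²
I_n = √(6.69×10⁻¹⁸) = 2.59×10⁻⁹ A = 2.59 nA

2.59 nA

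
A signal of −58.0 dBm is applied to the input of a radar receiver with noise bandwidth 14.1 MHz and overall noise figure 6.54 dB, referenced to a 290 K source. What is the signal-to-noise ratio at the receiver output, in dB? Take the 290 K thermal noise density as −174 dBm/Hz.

38.0 dB

Noise floor: N = −174 + 10 log₁₀(B) + NF
10 log₁₀(1.41×10⁷) = 71.49 dB
N = −174 + 71.49 + 6.54 = −95.97 dBm
SNR = P_sig − N = −58.0 − (−95.97) = 37.97 dB → 38.0 dB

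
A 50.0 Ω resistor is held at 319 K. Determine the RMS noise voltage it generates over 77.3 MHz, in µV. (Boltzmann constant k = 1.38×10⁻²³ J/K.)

V_n = √(4kTRB)
4kTRB = 4 × 1.38×10⁻²³ × 319 × 5.00×10¹ × 7.73×10⁷ = 6.81×10⁻¹¹ V²
V_n = √(6.81×10⁻¹¹) = 8.25×10⁻⁶ V = 8.25 µV

8.25 µV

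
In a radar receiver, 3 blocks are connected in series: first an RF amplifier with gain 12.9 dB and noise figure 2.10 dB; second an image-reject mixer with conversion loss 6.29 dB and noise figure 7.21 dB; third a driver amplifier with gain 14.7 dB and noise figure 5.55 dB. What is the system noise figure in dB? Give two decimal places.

Convert to linear (a loss of L dB is a gain of −L dB): F_i = 10^(NF_i/10), G_i = 10^(G_i,dB/10)
  Stage 1: F_1 = 10^(2.10/10) = 1.622, G_1 = 10^(12.9/10) = 19.50
  Stage 2: F_2 = 10^(7.21/10) = 5.260, G_2 = 10^(−6.29/10) = 0.2350
  Stage 3: F_3 = 10^(5.55/10) = 3.589, G_3 = 10^(14.7/10) = 29.51
Friis cascade:
  F = 1.622 + (5.260 − 1)/19.50 + (3.589 − 1)/4.581 = 2.405
NF = 10 log₁₀(2.405) = 3.81 dB

3.81 dB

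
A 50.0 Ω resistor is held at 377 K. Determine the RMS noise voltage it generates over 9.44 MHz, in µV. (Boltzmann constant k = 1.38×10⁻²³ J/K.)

V_n = √(4kTRB)
4kTRB = 4 × 1.38×10⁻²³ × 377 × 5.00×10¹ × 9.44×10⁶ = 9.82×10⁻¹² V²
V_n = √(9.82×10⁻¹²) = 3.13×10⁻⁶ V = 3.13 µV

3.13 µV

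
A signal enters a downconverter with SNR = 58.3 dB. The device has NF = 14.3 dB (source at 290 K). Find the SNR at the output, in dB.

By definition F = SNR_in/SNR_out, so in dB: SNR_out = SNR_in − NF
SNR_out = 58.3 − 14.3 = 44.0 dB

44.0 dB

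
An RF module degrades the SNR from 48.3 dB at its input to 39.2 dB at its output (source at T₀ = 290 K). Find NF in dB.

NF (dB) = SNR_in(dB) − SNR_out(dB) when the source is at T₀
NF = 48.3 − 39.2 = 9.1 dB

9.1 dB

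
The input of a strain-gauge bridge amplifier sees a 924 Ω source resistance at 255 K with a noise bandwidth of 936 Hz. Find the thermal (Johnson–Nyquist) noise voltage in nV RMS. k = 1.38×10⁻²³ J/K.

110 nV

V_n = √(4kTRB)
4kTRB = 4 × 1.38×10⁻²³ × 255 × 9.24×10² × 9.36×10² = 1.22×10⁻¹⁴ V²
V_n = √(1.22×10⁻¹⁴) = 1.10×10⁻⁷ V = 110 nV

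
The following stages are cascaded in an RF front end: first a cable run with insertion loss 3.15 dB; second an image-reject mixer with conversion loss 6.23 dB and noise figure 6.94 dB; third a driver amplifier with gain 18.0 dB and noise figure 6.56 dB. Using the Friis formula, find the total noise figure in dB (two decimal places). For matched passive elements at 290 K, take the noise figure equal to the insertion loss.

16.11 dB

Convert to linear (a loss of L dB is a gain of −L dB): F_i = 10^(NF_i/10), G_i = 10^(G_i,dB/10)
  Stage 1: F_1 = 10^(3.15/10) = 2.065, G_1 = 10^(−3.15/10) = 0.4842
  Stage 2: F_2 = 10^(6.94/10) = 4.943, G_2 = 10^(−6.23/10) = 0.2382
  Stage 3: F_3 = 10^(6.56/10) = 4.529, G_3 = 10^(18.0/10) = 63.10
Friis cascade:
  F = 2.065 + (4.943 − 1)/0.4842 + (4.529 − 1)/0.1153 = 40.80
NF = 10 log₁₀(40.80) = 16.11 dB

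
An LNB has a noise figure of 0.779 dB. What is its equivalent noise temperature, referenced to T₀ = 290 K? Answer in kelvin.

57.0 K

F = 10^(0.779/10) = 1.19647
T_e = (F − 1)·T₀ = (1.19647 − 1) × 290 = 57.0 K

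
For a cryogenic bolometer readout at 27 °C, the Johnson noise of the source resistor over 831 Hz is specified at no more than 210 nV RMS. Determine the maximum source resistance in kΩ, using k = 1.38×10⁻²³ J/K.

T = 27 °C + 273.15 = 300.15 K
Johnson–Nyquist: V_n = √(4kTRB) ⇒ R = V_n² / (4kTB)
4kTB = 4 × 1.38×10⁻²³ × 300.15 × 8.31×10² = 1.38×10⁻¹⁷
R = (2.10×10⁻⁷)² / 1.38×10⁻¹⁷ = 3.20×10³ Ω = 3.20 kΩ

3.20 kΩ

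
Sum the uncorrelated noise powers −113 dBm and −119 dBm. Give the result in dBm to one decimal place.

−112.0 dBm

Convert to linear, add, convert back:
P₁ = 5.01×10⁻¹⁵ W, P₂ = 1.26×10⁻¹⁵ W
P_tot = 6.27×10⁻¹⁵ W → 10 log₁₀(P_tot / 10⁻³) = −112.0 dBm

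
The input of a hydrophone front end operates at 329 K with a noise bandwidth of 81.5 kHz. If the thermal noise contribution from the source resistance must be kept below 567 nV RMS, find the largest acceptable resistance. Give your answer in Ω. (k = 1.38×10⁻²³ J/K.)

217 Ω

Johnson–Nyquist: V_n = √(4kTRB) ⇒ R = V_n² / (4kTB)
4kTB = 4 × 1.38×10⁻²³ × 329 × 8.15×10⁴ = 1.48×10⁻¹⁵
R = (5.67×10⁻⁷)² / 1.48×10⁻¹⁵ = 2.17×10² Ω = 217 Ω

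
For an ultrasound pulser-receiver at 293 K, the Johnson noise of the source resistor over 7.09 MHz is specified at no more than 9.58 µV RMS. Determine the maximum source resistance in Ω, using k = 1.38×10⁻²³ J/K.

Johnson–Nyquist: V_n = √(4kTRB) ⇒ R = V_n² / (4kTB)
4kTB = 4 × 1.38×10⁻²³ × 293 × 7.09×10⁶ = 1.15×10⁻¹³
R = (9.58×10⁻⁶)² / 1.15×10⁻¹³ = 8.00×10² Ω = 800 Ω

800 Ω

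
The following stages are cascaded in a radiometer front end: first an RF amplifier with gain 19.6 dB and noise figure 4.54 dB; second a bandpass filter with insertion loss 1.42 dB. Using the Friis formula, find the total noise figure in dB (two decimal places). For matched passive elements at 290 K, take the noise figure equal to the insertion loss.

Convert to linear (a loss of L dB is a gain of −L dB): F_i = 10^(NF_i/10), G_i = 10^(G_i,dB/10)
  Stage 1: F_1 = 10^(4.54/10) = 2.844, G_1 = 10^(19.6/10) = 91.20
  Stage 2: F_2 = 10^(1.42/10) = 1.387, G_2 = 10^(−1.42/10) = 0.7211
Friis cascade:
  F = 2.844 + (1.387 − 1)/91.20 = 2.849
NF = 10 log₁₀(2.849) = 4.55 dB

4.55 dB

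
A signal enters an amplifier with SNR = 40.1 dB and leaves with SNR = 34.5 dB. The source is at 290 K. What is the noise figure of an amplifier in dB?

NF (dB) = SNR_in(dB) − SNR_out(dB) when the source is at T₀
NF = 40.1 − 34.5 = 5.6 dB

5.6 dB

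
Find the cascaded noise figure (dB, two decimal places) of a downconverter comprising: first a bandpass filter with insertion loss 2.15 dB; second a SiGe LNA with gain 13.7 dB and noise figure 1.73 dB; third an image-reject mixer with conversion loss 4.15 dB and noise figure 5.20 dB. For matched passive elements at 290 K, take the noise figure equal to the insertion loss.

4.16 dB

Convert to linear (a loss of L dB is a gain of −L dB): F_i = 10^(NF_i/10), G_i = 10^(G_i,dB/10)
  Stage 1: F_1 = 10^(2.15/10) = 1.641, G_1 = 10^(−2.15/10) = 0.6095
  Stage 2: F_2 = 10^(1.73/10) = 1.489, G_2 = 10^(13.7/10) = 23.44
  Stage 3: F_3 = 10^(5.20/10) = 3.311, G_3 = 10^(−4.15/10) = 0.3846
Friis cascade:
  F = 1.641 + (1.489 − 1)/0.6095 + (3.311 − 1)/14.29 = 2.605
NF = 10 log₁₀(2.605) = 4.16 dB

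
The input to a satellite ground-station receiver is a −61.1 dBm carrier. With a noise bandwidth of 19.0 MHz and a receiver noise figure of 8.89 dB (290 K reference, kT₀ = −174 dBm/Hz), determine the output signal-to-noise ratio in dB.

31.2 dB

Noise floor: N = −174 + 10 log₁₀(B) + NF
10 log₁₀(1.90×10⁷) = 72.79 dB
N = −174 + 72.79 + 8.89 = −92.32 dBm
SNR = P_sig − N = −61.1 − (−92.32) = 31.22 dB → 31.2 dB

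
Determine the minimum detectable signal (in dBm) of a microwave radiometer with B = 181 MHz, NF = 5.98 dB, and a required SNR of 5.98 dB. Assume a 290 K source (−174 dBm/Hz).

−79.5 dBm

Sensitivity = −174 + 10 log₁₀(B) + NF + SNR_min
= −174 + 82.58 + 5.98 + 5.98
= −79.46 dBm → −79.5 dBm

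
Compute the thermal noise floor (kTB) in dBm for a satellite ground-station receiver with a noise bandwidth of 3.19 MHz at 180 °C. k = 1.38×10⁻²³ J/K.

T = 180 °C + 273.15 = 453.15 K
P_n = kTB = 1.38×10⁻²³ × 453.15 × 3.19×10⁶ = 1.99×10⁻¹⁴ W
In dBm: 10 log₁₀(1.99×10⁻¹⁴ / 10⁻³) = −107.0 dBm

−107.0 dBm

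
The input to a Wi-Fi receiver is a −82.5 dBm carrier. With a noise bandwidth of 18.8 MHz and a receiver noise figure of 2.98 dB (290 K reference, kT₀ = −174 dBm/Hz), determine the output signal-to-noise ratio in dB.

15.8 dB

Noise floor: N = −174 + 10 log₁₀(B) + NF
10 log₁₀(1.88×10⁷) = 72.74 dB
N = −174 + 72.74 + 2.98 = −98.28 dBm
SNR = P_sig − N = −82.5 − (−98.28) = 15.78 dB → 15.8 dB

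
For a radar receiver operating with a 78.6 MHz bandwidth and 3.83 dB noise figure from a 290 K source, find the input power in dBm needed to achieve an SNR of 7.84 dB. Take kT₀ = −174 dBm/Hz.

Sensitivity = −174 + 10 log₁₀(B) + NF + SNR_min
= −174 + 78.95 + 3.83 + 7.84
= −83.38 dBm → −83.4 dBm

−83.4 dBm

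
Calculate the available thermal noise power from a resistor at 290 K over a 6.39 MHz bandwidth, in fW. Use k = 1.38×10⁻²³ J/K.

25.6 fW

P_n = kTB = 1.38×10⁻²³ × 290 × 6.39×10⁶ = 2.56×10⁻¹⁴ W = 25.6 fW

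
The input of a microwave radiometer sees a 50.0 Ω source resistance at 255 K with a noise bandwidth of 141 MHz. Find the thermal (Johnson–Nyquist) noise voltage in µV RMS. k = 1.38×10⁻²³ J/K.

V_n = √(4kTRB)
4kTRB = 4 × 1.38×10⁻²³ × 255 × 5.00×10¹ × 1.41×10⁸ = 9.92×10⁻¹¹ V²
V_n = √(9.92×10⁻¹¹) = 9.96×10⁻⁶ V = 9.96 µV

9.96 µV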